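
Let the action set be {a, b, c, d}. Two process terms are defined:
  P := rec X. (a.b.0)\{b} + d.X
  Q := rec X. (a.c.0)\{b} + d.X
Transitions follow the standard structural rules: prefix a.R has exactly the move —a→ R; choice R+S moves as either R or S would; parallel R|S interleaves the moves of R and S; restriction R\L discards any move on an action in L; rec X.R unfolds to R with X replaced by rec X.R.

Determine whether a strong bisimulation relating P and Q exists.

not bisimilar

P's transition system — 2 states:
  p0 = rec X. (a.b.0)\{b} + d.X | --a--▸ p1, --d--▸ p0
  p1 = (b.0)\{b} | ·
Q's transition system — 3 states:
  q0 = rec X. (a.c.0)\{b} + d.X | --a--▸ q1, --d--▸ q0
  q1 = (c.0)\{b} | --c--▸ q2
  q2 = 0\{b} | ·
Bisimilarity quotient blocks:
  B0 = {p0}
  B1 = {p1, q2}
  B2 = {q0}
  B3 = {q1}
p0 ∈ B0, q0 ∈ B2 → different blocks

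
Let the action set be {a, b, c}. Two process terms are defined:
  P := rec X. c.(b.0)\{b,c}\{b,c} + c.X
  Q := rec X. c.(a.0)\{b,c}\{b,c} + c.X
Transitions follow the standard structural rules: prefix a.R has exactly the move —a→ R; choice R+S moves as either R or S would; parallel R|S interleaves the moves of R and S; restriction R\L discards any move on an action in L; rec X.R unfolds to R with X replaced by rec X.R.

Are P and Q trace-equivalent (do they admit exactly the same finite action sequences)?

P's transition system — 2 states:
  s0 = rec X. c.(b.0)\{b,c}\{b,c} + c.X | --c--▸ s0, --c--▸ s1
  s1 = (b.0)\{b,c}\{b,c} | ∅
Q's transition system — 3 states:
  t0 = rec X. c.(a.0)\{b,c}\{b,c} + c.X | --c--▸ t0, --c--▸ t1
  t1 = (a.0)\{b,c}\{b,c} | --a--▸ t2
  t2 = 0\{b,c}\{b,c} | ∅
Run σ = ⟨ca⟩ on Q: start {t0}
  [1] c ⇒ {t0, t1}
  [2] a ⇒ {t2}
  — Q admits the full trace.
Run σ = ⟨ca⟩ on P: start {s0}
  [1] c ⇒ {s0, s1}
  [2] a ⇒ ∅ (P stuck)

traces(P) ≠ traces(Q) — witness ⟨ca⟩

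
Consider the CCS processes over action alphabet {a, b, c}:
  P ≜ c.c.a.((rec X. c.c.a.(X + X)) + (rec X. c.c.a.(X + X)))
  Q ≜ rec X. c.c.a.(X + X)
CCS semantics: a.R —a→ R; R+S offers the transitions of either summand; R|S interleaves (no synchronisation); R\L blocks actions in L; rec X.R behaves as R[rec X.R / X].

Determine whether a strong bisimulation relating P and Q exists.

LTS(P): 4 reachable states
  m0 = c.c.a.((rec X. c.c.a.(X + X)) + (rec X. c.c.a.(X + X))) | ··c··> m1
  m1 = c.a.((rec X. c.c.a.(X + X)) + (rec X. c.c.a.(X + X))) | ··c··> m2
  m2 = a.((rec X. c.c.a.(X + X)) + (rec X. c.c.a.(X + X))) | ··a··> m3
  m3 = (rec X. c.c.a.(X + X)) + (rec X. c.c.a.(X + X)) | ··c··> m1
LTS(Q): 4 reachable states
  n0 = rec X. c.c.a.(X + X) | ··c··> n1
  n1 = c.a.((rec X. c.c.a.(X + X)) + (rec X. c.c.a.(X + X))) | ··c··> n2
  n2 = a.((rec X. c.c.a.(X + X)) + (rec X. c.c.a.(X + X))) | ··a··> n3
  n3 = (rec X. c.c.a.(X + X)) + (rec X. c.c.a.(X + X)) | ··c··> n1
Bisimilarity quotient blocks:
  B0 = {m0, m3, n0, n3}
  B1 = {m1, n1}
  B2 = {m2, n2}
m0 ∈ B0, n0 ∈ B0 → same block

bisimilar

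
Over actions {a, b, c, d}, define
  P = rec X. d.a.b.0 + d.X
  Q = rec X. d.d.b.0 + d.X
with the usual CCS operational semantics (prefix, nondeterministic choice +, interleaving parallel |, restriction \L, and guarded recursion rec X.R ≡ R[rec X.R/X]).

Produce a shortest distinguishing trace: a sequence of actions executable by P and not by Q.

LTS(P): 4 reachable states
  u0 = rec X. d.a.b.0 + d.X ⊢ --d--▸ u0, --d--▸ u1
  u1 = a.b.0 ⊢ --a--▸ u2
  u2 = b.0 ⊢ --b--▸ u3
  u3 = 0 ⊢ ∅
LTS(Q): 4 reachable states
  v0 = rec X. d.d.b.0 + d.X ⊢ --d--▸ v0, --d--▸ v1
  v1 = d.b.0 ⊢ --d--▸ v2
  v2 = b.0 ⊢ --b--▸ v3
  v3 = 0 ⊢ ∅
Trace ⟨da⟩ through P, begin at {u0}:
  step 1 (d): {u0, u1}
  step 2 (a): {u2}
  P completes σ.
Trace ⟨da⟩ through Q, begin at {v0}:
  step 1 (d): {v0, v1}
  step 2 (a): no successor for Q

da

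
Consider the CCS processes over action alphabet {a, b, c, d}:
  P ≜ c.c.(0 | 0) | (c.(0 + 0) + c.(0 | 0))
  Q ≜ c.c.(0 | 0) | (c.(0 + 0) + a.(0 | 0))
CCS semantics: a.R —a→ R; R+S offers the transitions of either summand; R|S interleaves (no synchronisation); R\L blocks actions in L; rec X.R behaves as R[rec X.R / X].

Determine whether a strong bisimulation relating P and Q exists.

not bisimilar

LTS(P): 9 reachable states
  s0 = c.c.(0 | 0) | (c.(0 + 0) + c.(0 | 0)) | —c→ s1, —c→ s2, —c→ s3
  s1 = c.(0 | 0) | (c.(0 + 0) + c.(0 | 0)) | —c→ s4, —c→ s5, —c→ s6
  s2 = c.c.(0 | 0) | (0 + 0) | —c→ s5
  s3 = c.c.(0 | 0) | (0 | 0) | —c→ s6
  s4 = 0 | 0 | (c.(0 + 0) + c.(0 | 0)) | —c→ s7, —c→ s8
  s5 = c.(0 | 0) | (0 + 0) | —c→ s7
  s6 = c.(0 | 0) | (0 | 0) | —c→ s8
  s7 = 0 | 0 | (0 + 0) | stopped
  s8 = 0 | 0 | (0 | 0) | stopped
LTS(Q): 9 reachable states
  t0 = c.c.(0 | 0) | (c.(0 + 0) + a.(0 | 0)) | —a→ t1, —c→ t2, —c→ t3
  t1 = c.c.(0 | 0) | (0 | 0) | —c→ t4
  t2 = c.(0 | 0) | (c.(0 + 0) + a.(0 | 0)) | —a→ t4, —c→ t5, —c→ t6
  t3 = c.c.(0 | 0) | (0 + 0) | —c→ t6
  t4 = c.(0 | 0) | (0 | 0) | —c→ t7
  t5 = 0 | 0 | (c.(0 + 0) + a.(0 | 0)) | —a→ t7, —c→ t8
  t6 = c.(0 | 0) | (0 + 0) | —c→ t8
  t7 = 0 | 0 | (0 | 0) | stopped
  t8 = 0 | 0 | (0 + 0) | stopped
Coarsest stable partition (strong bisimilarity classes):
  B0 = {s0}
  B1 = {s1, s2, s3, t1, t3}
  B2 = {s4, s5, s6, t4, t6}
  B3 = {s7, s8, t7, t8}
  B4 = {t0}
  B5 = {t2}
  B6 = {t5}
s0 ∈ B0, t0 ∈ B4 → different blocks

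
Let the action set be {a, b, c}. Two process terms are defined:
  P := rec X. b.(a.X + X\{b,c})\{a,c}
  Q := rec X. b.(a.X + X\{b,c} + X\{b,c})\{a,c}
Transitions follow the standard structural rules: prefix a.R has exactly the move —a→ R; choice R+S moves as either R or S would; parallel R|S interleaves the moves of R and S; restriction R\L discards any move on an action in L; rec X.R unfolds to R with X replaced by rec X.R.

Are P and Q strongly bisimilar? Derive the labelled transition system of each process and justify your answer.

YES

P's transition system — 2 states:
  p0 = rec X. b.(a.X + X\{b,c})\{a,c} ⊢ -b-> p1
  p1 = (a.(rec X. b.(a.X + X\{b,c})\{a,c}) + (rec X. b.(a.X + X\{b,c})\{a,c})\{b,c})\{a,c} ⊢ deadlocked
Q's transition system — 2 states:
  q0 = rec X. b.(a.X + X\{b,c} + X\{b,c})\{a,c} ⊢ -b-> q1
  q1 = (a.(rec X. b.(a.X + X\{b,c} + X\{b,c})\{a,c}) + (rec X. b.(a.X + X\{b,c} + X\{b,c})\{a,c})\{b,c} + (rec X. b.(a.X + X\{b,c} + X\{b,c})\{a,c})\{b,c})\{a,c} ⊢ deadlocked
Bisimilarity quotient blocks:
  B0 = {p0, q0}
  B1 = {p1, q1}
p0 ∈ B0, q0 ∈ B0 → same block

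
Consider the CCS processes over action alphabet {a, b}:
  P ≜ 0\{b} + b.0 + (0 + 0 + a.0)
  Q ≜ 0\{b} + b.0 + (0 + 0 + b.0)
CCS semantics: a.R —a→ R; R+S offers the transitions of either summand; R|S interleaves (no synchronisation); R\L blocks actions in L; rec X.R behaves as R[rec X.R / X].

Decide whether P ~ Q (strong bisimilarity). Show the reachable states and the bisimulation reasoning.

not bisimilar

P's transition system — 2 states:
  m0 = 0\{b} + b.0 + (0 + 0 + a.0) → --a--▸ m1, --b--▸ m1
  m1 = 0 → deadlocked
Q's transition system — 2 states:
  n0 = 0\{b} + b.0 + (0 + 0 + b.0) → --b--▸ n1
  n1 = 0 → deadlocked
Coarsest stable partition (strong bisimilarity classes):
  B0 = {m0}
  B1 = {m1, n1}
  B2 = {n0}
m0 ∈ B0, n0 ∈ B2 → different blocks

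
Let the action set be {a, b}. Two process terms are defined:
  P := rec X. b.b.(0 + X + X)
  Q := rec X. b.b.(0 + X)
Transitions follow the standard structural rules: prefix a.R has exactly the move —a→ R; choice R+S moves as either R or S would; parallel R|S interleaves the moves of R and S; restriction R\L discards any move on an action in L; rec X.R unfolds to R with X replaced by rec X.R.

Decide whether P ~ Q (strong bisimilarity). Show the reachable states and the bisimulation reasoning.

Reachable graph of P (3 states):
  p0 = rec X. b.b.(0 + X + X) has moves --b--▸ p1
  p1 = b.(0 + (rec X. b.b.(0 + X + X)) + (rec X. b.b.(0 + X + X))) has moves --b--▸ p2
  p2 = 0 + (rec X. b.b.(0 + X + X)) + (rec X. b.b.(0 + X + X)) has moves --b--▸ p1
Reachable graph of Q (3 states):
  q0 = rec X. b.b.(0 + X) has moves --b--▸ q1
  q1 = b.(0 + (rec X. b.b.(0 + X))) has moves --b--▸ q2
  q2 = 0 + (rec X. b.b.(0 + X)) has moves --b--▸ q1
Partition-refinement fixed point:
  B0 = {p0, p1, p2, q0, q1, q2}
p0 ∈ B0, q0 ∈ B0 → same block

P ~ Q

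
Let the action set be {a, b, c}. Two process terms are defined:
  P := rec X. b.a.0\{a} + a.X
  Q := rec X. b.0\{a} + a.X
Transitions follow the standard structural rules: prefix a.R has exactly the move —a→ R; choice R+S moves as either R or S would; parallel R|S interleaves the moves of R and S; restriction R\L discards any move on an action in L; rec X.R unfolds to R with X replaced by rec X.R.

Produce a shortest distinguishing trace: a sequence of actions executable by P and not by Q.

Reachable graph of P (3 states):
  m0 = rec X. b.a.0\{a} + a.X → --a--▸ m0, --b--▸ m1
  m1 = a.0\{a} → --a--▸ m2
  m2 = 0\{a} → deadlocked
Reachable graph of Q (2 states):
  n0 = rec X. b.0\{a} + a.X → --a--▸ n0, --b--▸ n1
  n1 = 0\{a} → deadlocked
Run σ = ⟨ba⟩ on P: start {m0}
  step 1 (b): {m1}
  step 2 (a): {m2}
  ✓ P
Run σ = ⟨ba⟩ on Q: start {n0}
  step 1 (b): {n1}
  step 2 (a): no successor for Q

ba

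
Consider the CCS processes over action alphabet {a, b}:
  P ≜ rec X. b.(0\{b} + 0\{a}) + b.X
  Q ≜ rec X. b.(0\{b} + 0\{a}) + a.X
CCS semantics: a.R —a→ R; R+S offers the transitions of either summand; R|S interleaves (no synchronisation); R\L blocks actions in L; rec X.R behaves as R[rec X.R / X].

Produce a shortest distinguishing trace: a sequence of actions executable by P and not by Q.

LTS(P): 2 reachable states
  s0 = rec X. b.(0\{b} + 0\{a}) + b.X has moves --b--▸ s0, --b--▸ s1
  s1 = 0\{b} + 0\{a} has moves (no moves)
LTS(Q): 2 reachable states
  t0 = rec X. b.(0\{b} + 0\{a}) + a.X has moves --a--▸ t0, --b--▸ t1
  t1 = 0\{b} + 0\{a} has moves (no moves)
Run σ = ⟨bb⟩ on P: start {s0}
  after b @ step 1: {s0, s1}
  after b @ step 2: {s0, s1}
  ✓ P
Run σ = ⟨bb⟩ on Q: start {t0}
  after b @ step 1: {t1}
  after b @ step 2: ∅  — Q cannot continue

bb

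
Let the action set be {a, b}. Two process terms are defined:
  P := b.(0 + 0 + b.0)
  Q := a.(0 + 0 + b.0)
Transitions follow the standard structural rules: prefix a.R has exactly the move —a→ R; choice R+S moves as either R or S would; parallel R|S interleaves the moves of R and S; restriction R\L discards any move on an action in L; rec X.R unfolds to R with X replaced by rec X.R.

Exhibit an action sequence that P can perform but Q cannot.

b

LTS(P): 3 reachable states
  s0 = b.(0 + 0 + b.0) :: -b-> s1
  s1 = 0 + 0 + b.0 :: -b-> s2
  s2 = 0 :: deadlocked
LTS(Q): 3 reachable states
  t0 = a.(0 + 0 + b.0) :: -a-> t1
  t1 = 0 + 0 + b.0 :: -b-> t2
  t2 = 0 :: deadlocked
Executing b from P (initial set {s0}):
  [1] b ⇒ {s1}
  ✓ P
Executing b from Q (initial set {t0}):
  [1] b ⇒ no successor for Q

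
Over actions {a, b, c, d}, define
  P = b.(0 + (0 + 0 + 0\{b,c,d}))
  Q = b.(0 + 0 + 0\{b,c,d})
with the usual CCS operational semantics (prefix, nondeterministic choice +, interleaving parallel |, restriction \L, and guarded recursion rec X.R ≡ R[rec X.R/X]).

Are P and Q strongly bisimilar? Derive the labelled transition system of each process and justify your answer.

P's transition system — 2 states:
  m0 = b.(0 + (0 + 0 + 0\{b,c,d})) :: -b-> m1
  m1 = 0 + (0 + 0 + 0\{b,c,d}) :: ·
Q's transition system — 2 states:
  n0 = b.(0 + 0 + 0\{b,c,d}) :: -b-> n1
  n1 = 0 + 0 + 0\{b,c,d} :: ·
Bisimilarity quotient blocks:
  B0 = {m0, n0}
  B1 = {m1, n1}
m0 ∈ B0, n0 ∈ B0 → same block

bisimilar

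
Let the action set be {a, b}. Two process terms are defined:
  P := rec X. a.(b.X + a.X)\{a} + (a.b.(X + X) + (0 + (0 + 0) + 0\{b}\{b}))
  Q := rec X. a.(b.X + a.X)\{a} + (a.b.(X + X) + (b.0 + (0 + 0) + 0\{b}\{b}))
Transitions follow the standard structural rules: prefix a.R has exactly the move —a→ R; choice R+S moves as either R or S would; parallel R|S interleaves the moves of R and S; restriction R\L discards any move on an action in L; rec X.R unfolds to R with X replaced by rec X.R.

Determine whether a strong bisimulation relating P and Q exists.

Reachable graph of P (5 states):
  s0 = rec X. a.(b.X + a.X)\{a} + (a.b.(X + X) + (0 + (0 + 0) + 0\{b}\{b})) ⊢ --a--▸ s1, --a--▸ s2
  s1 = (b.(rec X. a.(b.X + a.X)\{a} + (a.b.(X + X) + (0 + (0 + 0) + 0\{b}\{b}))) + a.(rec X. a.(b.X + a.X)\{a} + (a.b.(X + X) + (0 + (0 + 0) + 0\{b}\{b}))))\{a} ⊢ --b--▸ s3
  s2 = b.((rec X. a.(b.X + a.X)\{a} + (a.b.(X + X) + (0 + (0 + 0) + 0\{b}\{b}))) + (rec X. a.(b.X + a.X)\{a} + (a.b.(X + X) + (0 + (0 + 0) + 0\{b}\{b})))) ⊢ --b--▸ s4
  s3 = (rec X. a.(b.X + a.X)\{a} + (a.b.(X + X) + (0 + (0 + 0) + 0\{b}\{b})))\{a} ⊢ stopped
  s4 = (rec X. a.(b.X + a.X)\{a} + (a.b.(X + X) + (0 + (0 + 0) + 0\{b}\{b}))) + (rec X. a.(b.X + a.X)\{a} + (a.b.(X + X) + (0 + (0 + 0) + 0\{b}\{b}))) ⊢ --a--▸ s1, --a--▸ s2
Reachable graph of Q (7 states):
  t0 = rec X. a.(b.X + a.X)\{a} + (a.b.(X + X) + (b.0 + (0 + 0) + 0\{b}\{b})) ⊢ --a--▸ t1, --a--▸ t2, --b--▸ t3
  t1 = (b.(rec X. a.(b.X + a.X)\{a} + (a.b.(X + X) + (b.0 + (0 + 0) + 0\{b}\{b}))) + a.(rec X. a.(b.X + a.X)\{a} + (a.b.(X + X) + (b.0 + (0 + 0) + 0\{b}\{b}))))\{a} ⊢ --b--▸ t4
  t2 = b.((rec X. a.(b.X + a.X)\{a} + (a.b.(X + X) + (b.0 + (0 + 0) + 0\{b}\{b}))) + (rec X. a.(b.X + a.X)\{a} + (a.b.(X + X) + (b.0 + (0 + 0) + 0\{b}\{b})))) ⊢ --b--▸ t5
  t3 = 0 ⊢ stopped
  t4 = (rec X. a.(b.X + a.X)\{a} + (a.b.(X + X) + (b.0 + (0 + 0) + 0\{b}\{b})))\{a} ⊢ --b--▸ t6
  t5 = (rec X. a.(b.X + a.X)\{a} + (a.b.(X + X) + (b.0 + (0 + 0) + 0\{b}\{b}))) + (rec X. a.(b.X + a.X)\{a} + (a.b.(X + X) + (b.0 + (0 + 0) + 0\{b}\{b}))) ⊢ --a--▸ t1, --a--▸ t2, --b--▸ t3
  t6 = 0\{a} ⊢ stopped
Partition-refinement fixed point:
  B0 = {s0, s4}
  B1 = {s2}
  B2 = {s1, t4}
  B3 = {s3, t3, t6}
  B4 = {t0, t5}
  B5 = {t1}
  B6 = {t2}
s0 ∈ B0, t0 ∈ B4 → different blocks

NO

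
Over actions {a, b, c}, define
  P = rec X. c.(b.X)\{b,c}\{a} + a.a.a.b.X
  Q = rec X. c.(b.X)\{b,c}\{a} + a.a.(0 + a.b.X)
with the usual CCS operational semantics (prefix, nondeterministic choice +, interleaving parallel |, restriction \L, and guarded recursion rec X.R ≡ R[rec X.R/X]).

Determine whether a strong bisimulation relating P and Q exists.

YES

Reachable graph of P (5 states):
  s0 = rec X. c.(b.X)\{b,c}\{a} + a.a.a.b.X has moves —a→ s1, —c→ s2
  s1 = a.a.b.(rec X. c.(b.X)\{b,c}\{a} + a.a.a.b.X) has moves —a→ s3
  s2 = (b.(rec X. c.(b.X)\{b,c}\{a} + a.a.a.b.X))\{b,c}\{a} has moves stopped
  s3 = a.b.(rec X. c.(b.X)\{b,c}\{a} + a.a.a.b.X) has moves —a→ s4
  s4 = b.(rec X. c.(b.X)\{b,c}\{a} + a.a.a.b.X) has moves —b→ s0
Reachable graph of Q (5 states):
  t0 = rec X. c.(b.X)\{b,c}\{a} + a.a.(0 + a.b.X) has moves —a→ t1, —c→ t2
  t1 = a.(0 + a.b.(rec X. c.(b.X)\{b,c}\{a} + a.a.(0 + a.b.X))) has moves —a→ t3
  t2 = (b.(rec X. c.(b.X)\{b,c}\{a} + a.a.(0 + a.b.X)))\{b,c}\{a} has moves stopped
  t3 = 0 + a.b.(rec X. c.(b.X)\{b,c}\{a} + a.a.(0 + a.b.X)) has moves —a→ t4
  t4 = b.(rec X. c.(b.X)\{b,c}\{a} + a.a.(0 + a.b.X)) has moves —b→ t0
Coarsest stable partition (strong bisimilarity classes):
  B0 = {s0, t0}
  B1 = {s2, t2}
  B2 = {s1, t1}
  B3 = {s3, t3}
  B4 = {s4, t4}
s0 ∈ B0, t0 ∈ B0 → same block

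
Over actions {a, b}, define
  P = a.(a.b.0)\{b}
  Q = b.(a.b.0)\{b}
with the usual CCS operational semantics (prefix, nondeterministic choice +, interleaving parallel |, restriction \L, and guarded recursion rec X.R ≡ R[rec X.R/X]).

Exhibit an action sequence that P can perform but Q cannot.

a

LTS(P): 3 reachable states
  m0 = a.(a.b.0)\{b} has moves ··a··> m1
  m1 = (a.b.0)\{b} has moves ··a··> m2
  m2 = (b.0)\{b} has moves ∅
LTS(Q): 3 reachable states
  n0 = b.(a.b.0)\{b} has moves ··b··> n1
  n1 = (a.b.0)\{b} has moves ··a··> n2
  n2 = (b.0)\{b} has moves ∅
Executing a from P (initial set {m0}):
  step 1 (a): {m1}
  ✓ P
Executing a from Q (initial set {n0}):
  step 1 (a): ∅  — Q cannot continue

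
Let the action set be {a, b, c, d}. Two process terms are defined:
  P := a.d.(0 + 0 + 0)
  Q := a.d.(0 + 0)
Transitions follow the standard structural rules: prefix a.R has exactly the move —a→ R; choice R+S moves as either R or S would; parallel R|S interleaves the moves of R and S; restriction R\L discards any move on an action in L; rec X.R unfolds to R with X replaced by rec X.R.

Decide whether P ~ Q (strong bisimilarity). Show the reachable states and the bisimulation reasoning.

Reachable graph of P (3 states):
  s0 = a.d.(0 + 0 + 0) | -a-> s1
  s1 = d.(0 + 0 + 0) | -d-> s2
  s2 = 0 + 0 + 0 | deadlocked
Reachable graph of Q (3 states):
  t0 = a.d.(0 + 0) | -a-> t1
  t1 = d.(0 + 0) | -d-> t2
  t2 = 0 + 0 | deadlocked
Partition-refinement fixed point:
  B0 = {s0, t0}
  B1 = {s1, t1}
  B2 = {s2, t2}
s0 ∈ B0, t0 ∈ B0 → same block

YES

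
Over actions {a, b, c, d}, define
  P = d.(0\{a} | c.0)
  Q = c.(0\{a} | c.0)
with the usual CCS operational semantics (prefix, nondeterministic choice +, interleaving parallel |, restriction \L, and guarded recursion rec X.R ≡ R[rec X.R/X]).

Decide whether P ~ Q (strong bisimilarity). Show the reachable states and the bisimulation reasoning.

Reachable graph of P (3 states):
  p0 = d.(0\{a} | c.0) has moves -d-> p1
  p1 = 0\{a} | c.0 has moves -c-> p2
  p2 = 0\{a} | 0 has moves (no moves)
Reachable graph of Q (3 states):
  q0 = c.(0\{a} | c.0) has moves -c-> q1
  q1 = 0\{a} | c.0 has moves -c-> q2
  q2 = 0\{a} | 0 has moves (no moves)
Bisimilarity quotient blocks:
  B0 = {p0}
  B1 = {p1, q1}
  B2 = {p2, q2}
  B3 = {q0}
p0 ∈ B0, q0 ∈ B3 → different blocks

P ≁ Q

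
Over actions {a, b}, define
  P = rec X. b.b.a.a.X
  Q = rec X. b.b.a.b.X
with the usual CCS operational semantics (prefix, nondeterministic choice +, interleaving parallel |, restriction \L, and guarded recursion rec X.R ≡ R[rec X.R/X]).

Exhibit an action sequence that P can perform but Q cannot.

bbaa

Reachable graph of P (4 states):
  s0 = rec X. b.b.a.a.X has moves =b=> s1
  s1 = b.a.a.(rec X. b.b.a.a.X) has moves =b=> s2
  s2 = a.a.(rec X. b.b.a.a.X) has moves =a=> s3
  s3 = a.(rec X. b.b.a.a.X) has moves =a=> s0
Reachable graph of Q (4 states):
  t0 = rec X. b.b.a.b.X has moves =b=> t1
  t1 = b.a.b.(rec X. b.b.a.b.X) has moves =b=> t2
  t2 = a.b.(rec X. b.b.a.b.X) has moves =a=> t3
  t3 = b.(rec X. b.b.a.b.X) has moves =b=> t0
Executing bbaa from P (initial set {s0}):
  after b @ step 1: {s1}
  after b @ step 2: {s2}
  after a @ step 3: {s3}
  after a @ step 4: {s0}
  P completes σ.
Executing bbaa from Q (initial set {t0}):
  after b @ step 1: {t1}
  after b @ step 2: {t2}
  after a @ step 3: {t3}
  after a @ step 4: ∅  — Q cannot continue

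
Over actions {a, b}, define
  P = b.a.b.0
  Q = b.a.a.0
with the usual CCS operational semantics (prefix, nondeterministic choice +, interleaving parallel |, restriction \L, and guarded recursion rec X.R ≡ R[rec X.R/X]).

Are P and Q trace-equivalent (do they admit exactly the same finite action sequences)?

Reachable graph of P (4 states):
  p0 = b.a.b.0 has moves -b-> p1
  p1 = a.b.0 has moves -a-> p2
  p2 = b.0 has moves -b-> p3
  p3 = 0 has moves stopped
Reachable graph of Q (4 states):
  q0 = b.a.a.0 has moves -b-> q1
  q1 = a.a.0 has moves -a-> q2
  q2 = a.0 has moves -a-> q3
  q3 = 0 has moves stopped
Executing bab from P (initial set {p0}):
  [1] b ⇒ {p1}
  [2] a ⇒ {p2}
  [3] b ⇒ {p3}
  P completes σ.
Executing bab from Q (initial set {q0}):
  [1] b ⇒ {q1}
  [2] a ⇒ {q2}
  [3] b ⇒ ∅  — Q cannot continue

trace-distinct — witness ⟨bab⟩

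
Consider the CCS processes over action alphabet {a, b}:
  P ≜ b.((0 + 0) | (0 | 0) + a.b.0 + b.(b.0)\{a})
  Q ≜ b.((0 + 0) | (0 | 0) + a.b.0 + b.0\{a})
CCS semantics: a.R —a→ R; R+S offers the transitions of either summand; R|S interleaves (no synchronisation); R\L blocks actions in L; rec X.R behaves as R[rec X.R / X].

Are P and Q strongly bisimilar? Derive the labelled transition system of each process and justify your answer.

not bisimilar

P's transition system — 6 states:
  p0 = b.((0 + 0) | (0 | 0) + a.b.0 + b.(b.0)\{a}) ⊢ =b=> p1
  p1 = (0 + 0) | (0 | 0) + a.b.0 + b.(b.0)\{a} ⊢ =a=> p2, =b=> p3
  p2 = b.0 ⊢ =b=> p4
  p3 = (b.0)\{a} ⊢ =b=> p5
  p4 = 0 ⊢ (no moves)
  p5 = 0\{a} ⊢ (no moves)
Q's transition system — 5 states:
  q0 = b.((0 + 0) | (0 | 0) + a.b.0 + b.0\{a}) ⊢ =b=> q1
  q1 = (0 + 0) | (0 | 0) + a.b.0 + b.0\{a} ⊢ =a=> q2, =b=> q3
  q2 = b.0 ⊢ =b=> q4
  q3 = 0\{a} ⊢ (no moves)
  q4 = 0 ⊢ (no moves)
Coarsest stable partition (strong bisimilarity classes):
  B0 = {p0}
  B1 = {p1}
  B2 = {p2, p3, q2}
  B3 = {p4, p5, q3, q4}
  B4 = {q0}
  B5 = {q1}
p0 ∈ B0, q0 ∈ B4 → different blocks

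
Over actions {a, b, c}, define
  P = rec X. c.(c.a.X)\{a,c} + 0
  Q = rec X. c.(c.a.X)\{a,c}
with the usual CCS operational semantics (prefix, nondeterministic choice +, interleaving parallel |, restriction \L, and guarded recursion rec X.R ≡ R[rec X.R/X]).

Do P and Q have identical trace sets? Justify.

Reachable graph of P (2 states):
  p0 = rec X. c.(c.a.X)\{a,c} + 0 :: —c→ p1
  p1 = (c.a.(rec X. c.(c.a.X)\{a,c} + 0))\{a,c} :: ∅
Reachable graph of Q (2 states):
  q0 = rec X. c.(c.a.X)\{a,c} :: —c→ q1
  q1 = (c.a.(rec X. c.(c.a.X)\{a,c}))\{a,c} :: ∅
Coarsest stable partition (strong bisimilarity classes):
  B0 = {p0, q0}
  B1 = {p1, q1}
p0 ∈ B0, q0 ∈ B0 → same block
Bisimilar ⇒ trace-equivalent.

traces(P) = traces(Q)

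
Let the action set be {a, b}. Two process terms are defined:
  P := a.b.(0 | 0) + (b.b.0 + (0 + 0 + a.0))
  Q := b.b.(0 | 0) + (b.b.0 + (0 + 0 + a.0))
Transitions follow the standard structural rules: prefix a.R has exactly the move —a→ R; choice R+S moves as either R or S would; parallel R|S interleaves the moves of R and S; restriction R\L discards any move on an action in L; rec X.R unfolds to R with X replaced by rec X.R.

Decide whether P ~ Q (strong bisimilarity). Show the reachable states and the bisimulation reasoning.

P ≁ Q

P's transition system — 5 states:
  p0 = a.b.(0 | 0) + (b.b.0 + (0 + 0 + a.0)) has moves --a--▸ p1, --a--▸ p2, --b--▸ p3
  p1 = 0 has moves (no moves)
  p2 = b.(0 | 0) has moves --b--▸ p4
  p3 = b.0 has moves --b--▸ p1
  p4 = 0 | 0 has moves (no moves)
Q's transition system — 5 states:
  q0 = b.b.(0 | 0) + (b.b.0 + (0 + 0 + a.0)) has moves --a--▸ q1, --b--▸ q2, --b--▸ q3
  q1 = 0 has moves (no moves)
  q2 = b.(0 | 0) has moves --b--▸ q4
  q3 = b.0 has moves --b--▸ q1
  q4 = 0 | 0 has moves (no moves)
Coarsest stable partition (strong bisimilarity classes):
  B0 = {p0}
  B1 = {p1, p4, q1, q4}
  B2 = {p2, p3, q2, q3}
  B3 = {q0}
p0 ∈ B0, q0 ∈ B3 → different blocks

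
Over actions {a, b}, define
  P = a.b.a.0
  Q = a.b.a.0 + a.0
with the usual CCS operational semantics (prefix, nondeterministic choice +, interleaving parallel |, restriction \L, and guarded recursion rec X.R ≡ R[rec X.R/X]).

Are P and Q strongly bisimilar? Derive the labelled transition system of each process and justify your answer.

Reachable graph of P (4 states):
  u0 = a.b.a.0 has moves -a-> u1
  u1 = b.a.0 has moves -b-> u2
  u2 = a.0 has moves -a-> u3
  u3 = 0 has moves deadlocked
Reachable graph of Q (4 states):
  v0 = a.b.a.0 + a.0 has moves -a-> v1, -a-> v2
  v1 = 0 has moves deadlocked
  v2 = b.a.0 has moves -b-> v3
  v3 = a.0 has moves -a-> v1
Bisimilarity quotient blocks:
  B0 = {u0}
  B1 = {u1, v2}
  B2 = {u2, v3}
  B3 = {u3, v1}
  B4 = {v0}
u0 ∈ B0, v0 ∈ B4 → different blocks

NO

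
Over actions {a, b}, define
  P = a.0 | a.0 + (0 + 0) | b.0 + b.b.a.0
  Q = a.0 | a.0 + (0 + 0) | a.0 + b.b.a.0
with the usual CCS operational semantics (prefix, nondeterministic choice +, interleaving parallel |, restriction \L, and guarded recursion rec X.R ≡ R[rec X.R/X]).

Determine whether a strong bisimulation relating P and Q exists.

not bisimilar

P's transition system — 8 states:
  u0 = a.0 | a.0 + (0 + 0) | b.0 + b.b.a.0 ⊢ ··a··> u1, ··a··> u2, ··b··> u3, ··b··> u4
  u1 = 0 | a.0 ⊢ ··a··> u5
  u2 = a.0 | 0 ⊢ ··a··> u5
  u3 = (0 + 0) | 0 ⊢ stopped
  u4 = b.a.0 ⊢ ··b··> u6
  u5 = 0 | 0 ⊢ stopped
  u6 = a.0 ⊢ ··a··> u7
  u7 = 0 ⊢ stopped
Q's transition system — 8 states:
  v0 = a.0 | a.0 + (0 + 0) | a.0 + b.b.a.0 ⊢ ··a··> v1, ··a··> v2, ··a··> v3, ··b··> v4
  v1 = (0 + 0) | 0 ⊢ stopped
  v2 = 0 | a.0 ⊢ ··a··> v5
  v3 = a.0 | 0 ⊢ ··a··> v5
  v4 = b.a.0 ⊢ ··b··> v6
  v5 = 0 | 0 ⊢ stopped
  v6 = a.0 ⊢ ··a··> v7
  v7 = 0 ⊢ stopped
Coarsest stable partition (strong bisimilarity classes):
  B0 = {u0}
  B1 = {u4, v4}
  B2 = {u1, u2, u6, v2, v3, v6}
  B3 = {u3, u5, u7, v1, v5, v7}
  B4 = {v0}
u0 ∈ B0, v0 ∈ B4 → different blocks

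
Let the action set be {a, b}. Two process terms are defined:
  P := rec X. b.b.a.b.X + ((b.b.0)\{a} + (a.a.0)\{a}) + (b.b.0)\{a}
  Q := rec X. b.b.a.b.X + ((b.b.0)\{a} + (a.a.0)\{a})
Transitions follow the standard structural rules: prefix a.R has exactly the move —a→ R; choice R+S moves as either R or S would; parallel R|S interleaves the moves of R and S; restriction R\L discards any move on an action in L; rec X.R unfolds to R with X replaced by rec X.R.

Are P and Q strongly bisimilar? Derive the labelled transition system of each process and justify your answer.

Reachable graph of P (6 states):
  s0 = rec X. b.b.a.b.X + ((b.b.0)\{a} + (a.a.0)\{a}) + (b.b.0)\{a} :: -b-> s1, -b-> s2
  s1 = (b.0)\{a} :: -b-> s3
  s2 = b.a.b.(rec X. b.b.a.b.X + ((b.b.0)\{a} + (a.a.0)\{a}) + (b.b.0)\{a}) :: -b-> s4
  s3 = 0\{a} :: ∅
  s4 = a.b.(rec X. b.b.a.b.X + ((b.b.0)\{a} + (a.a.0)\{a}) + (b.b.0)\{a}) :: -a-> s5
  s5 = b.(rec X. b.b.a.b.X + ((b.b.0)\{a} + (a.a.0)\{a}) + (b.b.0)\{a}) :: -b-> s0
Reachable graph of Q (6 states):
  t0 = rec X. b.b.a.b.X + ((b.b.0)\{a} + (a.a.0)\{a}) :: -b-> t1, -b-> t2
  t1 = (b.0)\{a} :: -b-> t3
  t2 = b.a.b.(rec X. b.b.a.b.X + ((b.b.0)\{a} + (a.a.0)\{a})) :: -b-> t4
  t3 = 0\{a} :: ∅
  t4 = a.b.(rec X. b.b.a.b.X + ((b.b.0)\{a} + (a.a.0)\{a})) :: -a-> t5
  t5 = b.(rec X. b.b.a.b.X + ((b.b.0)\{a} + (a.a.0)\{a})) :: -b-> t0
Coarsest stable partition (strong bisimilarity classes):
  B0 = {s0, t0}
  B1 = {s1, t1}
  B2 = {s3, t3}
  B3 = {s2, t2}
  B4 = {s4, t4}
  B5 = {s5, t5}
s0 ∈ B0, t0 ∈ B0 → same block

bisimilar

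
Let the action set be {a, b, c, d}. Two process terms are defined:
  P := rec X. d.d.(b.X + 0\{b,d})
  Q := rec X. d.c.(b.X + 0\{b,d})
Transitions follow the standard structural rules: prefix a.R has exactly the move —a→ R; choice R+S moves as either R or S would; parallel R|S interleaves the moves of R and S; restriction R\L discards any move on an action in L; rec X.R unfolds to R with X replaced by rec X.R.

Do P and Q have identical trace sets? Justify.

trace-distinct — witness ⟨dd⟩

Reachable graph of P (3 states):
  m0 = rec X. d.d.(b.X + 0\{b,d}) has moves --d--▸ m1
  m1 = d.(b.(rec X. d.d.(b.X + 0\{b,d})) + 0\{b,d}) has moves --d--▸ m2
  m2 = b.(rec X. d.d.(b.X + 0\{b,d})) + 0\{b,d} has moves --b--▸ m0
Reachable graph of Q (3 states):
  n0 = rec X. d.c.(b.X + 0\{b,d}) has moves --d--▸ n1
  n1 = c.(b.(rec X. d.c.(b.X + 0\{b,d})) + 0\{b,d}) has moves --c--▸ n2
  n2 = b.(rec X. d.c.(b.X + 0\{b,d})) + 0\{b,d} has moves --b--▸ n0
Trace ⟨dd⟩ through P, begin at {m0}:
  [1] d ⇒ {m1}
  [2] d ⇒ {m2}
  — P admits the full trace.
Trace ⟨dd⟩ through Q, begin at {n0}:
  [1] d ⇒ {n1}
  [2] d ⇒ ∅ (Q stuck)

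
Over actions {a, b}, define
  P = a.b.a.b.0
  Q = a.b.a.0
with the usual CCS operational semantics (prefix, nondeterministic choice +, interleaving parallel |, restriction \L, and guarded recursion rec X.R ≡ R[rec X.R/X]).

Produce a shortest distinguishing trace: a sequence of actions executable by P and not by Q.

abab

LTS(P): 5 reachable states
  u0 = a.b.a.b.0 has moves ··a··> u1
  u1 = b.a.b.0 has moves ··b··> u2
  u2 = a.b.0 has moves ··a··> u3
  u3 = b.0 has moves ··b··> u4
  u4 = 0 has moves stopped
LTS(Q): 4 reachable states
  v0 = a.b.a.0 has moves ··a··> v1
  v1 = b.a.0 has moves ··b··> v2
  v2 = a.0 has moves ··a··> v3
  v3 = 0 has moves stopped
Trace ⟨abab⟩ through P, begin at {u0}:
  step 1 (a): {u1}
  step 2 (b): {u2}
  step 3 (a): {u3}
  step 4 (b): {u4}
  — P admits the full trace.
Trace ⟨abab⟩ through Q, begin at {v0}:
  step 1 (a): {v1}
  step 2 (b): {v2}
  step 3 (a): {v3}
  step 4 (b): ∅ (Q stuck)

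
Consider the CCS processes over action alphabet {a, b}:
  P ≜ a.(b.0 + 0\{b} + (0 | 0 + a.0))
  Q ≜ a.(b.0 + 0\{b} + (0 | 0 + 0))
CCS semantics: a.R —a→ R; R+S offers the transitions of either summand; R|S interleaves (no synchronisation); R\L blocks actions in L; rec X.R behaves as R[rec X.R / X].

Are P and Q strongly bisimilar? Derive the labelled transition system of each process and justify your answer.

NO

LTS(P): 3 reachable states
  p0 = a.(b.0 + 0\{b} + (0 | 0 + a.0)) has moves --a--▸ p1
  p1 = b.0 + 0\{b} + (0 | 0 + a.0) has moves --a--▸ p2, --b--▸ p2
  p2 = 0 has moves deadlocked
LTS(Q): 3 reachable states
  q0 = a.(b.0 + 0\{b} + (0 | 0 + 0)) has moves --a--▸ q1
  q1 = b.0 + 0\{b} + (0 | 0 + 0) has moves --b--▸ q2
  q2 = 0 has moves deadlocked
Bisimilarity quotient blocks:
  B0 = {p0}
  B1 = {p1}
  B2 = {p2, q2}
  B3 = {q0}
  B4 = {q1}
p0 ∈ B0, q0 ∈ B3 → different blocks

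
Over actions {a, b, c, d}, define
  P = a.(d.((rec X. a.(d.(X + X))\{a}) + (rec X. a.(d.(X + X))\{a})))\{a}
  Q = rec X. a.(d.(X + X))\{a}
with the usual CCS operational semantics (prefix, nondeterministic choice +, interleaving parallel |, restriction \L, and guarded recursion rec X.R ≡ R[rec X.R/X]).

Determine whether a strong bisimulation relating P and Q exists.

P's transition system — 3 states:
  s0 = a.(d.((rec X. a.(d.(X + X))\{a}) + (rec X. a.(d.(X + X))\{a})))\{a} :: =a=> s1
  s1 = (d.((rec X. a.(d.(X + X))\{a}) + (rec X. a.(d.(X + X))\{a})))\{a} :: =d=> s2
  s2 = ((rec X. a.(d.(X + X))\{a}) + (rec X. a.(d.(X + X))\{a}))\{a} :: deadlocked
Q's transition system — 3 states:
  t0 = rec X. a.(d.(X + X))\{a} :: =a=> t1
  t1 = (d.((rec X. a.(d.(X + X))\{a}) + (rec X. a.(d.(X + X))\{a})))\{a} :: =d=> t2
  t2 = ((rec X. a.(d.(X + X))\{a}) + (rec X. a.(d.(X + X))\{a}))\{a} :: deadlocked
Bisimilarity quotient blocks:
  B0 = {s0, t0}
  B1 = {s1, t1}
  B2 = {s2, t2}
s0 ∈ B0, t0 ∈ B0 → same block

YES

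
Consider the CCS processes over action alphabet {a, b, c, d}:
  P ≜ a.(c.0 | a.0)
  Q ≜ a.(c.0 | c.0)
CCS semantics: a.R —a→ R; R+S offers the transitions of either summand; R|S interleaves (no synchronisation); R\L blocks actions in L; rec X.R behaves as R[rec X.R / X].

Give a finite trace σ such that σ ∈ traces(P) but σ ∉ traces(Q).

LTS(P): 5 reachable states
  p0 = a.(c.0 | a.0) ⊢ —a→ p1
  p1 = c.0 | a.0 ⊢ —a→ p2, —c→ p3
  p2 = c.0 | 0 ⊢ —c→ p4
  p3 = 0 | a.0 ⊢ —a→ p4
  p4 = 0 | 0 ⊢ (no moves)
LTS(Q): 5 reachable states
  q0 = a.(c.0 | c.0) ⊢ —a→ q1
  q1 = c.0 | c.0 ⊢ —c→ q2, —c→ q3
  q2 = 0 | c.0 ⊢ —c→ q4
  q3 = c.0 | 0 ⊢ —c→ q4
  q4 = 0 | 0 ⊢ (no moves)
Run σ = ⟨aa⟩ on P: start {p0}
  after a @ step 1: {p1}
  after a @ step 2: {p2}
  — P admits the full trace.
Run σ = ⟨aa⟩ on Q: start {q0}
  after a @ step 1: {q1}
  after a @ step 2: no successor for Q

aa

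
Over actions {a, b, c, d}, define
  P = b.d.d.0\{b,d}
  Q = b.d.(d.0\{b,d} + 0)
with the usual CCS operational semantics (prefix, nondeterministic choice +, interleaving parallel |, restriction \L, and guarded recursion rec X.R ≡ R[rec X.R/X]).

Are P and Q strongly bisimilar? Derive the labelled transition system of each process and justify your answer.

P ~ Q

Reachable graph of P (4 states):
  p0 = b.d.d.0\{b,d} has moves -b-> p1
  p1 = d.d.0\{b,d} has moves -d-> p2
  p2 = d.0\{b,d} has moves -d-> p3
  p3 = 0\{b,d} has moves ∅
Reachable graph of Q (4 states):
  q0 = b.d.(d.0\{b,d} + 0) has moves -b-> q1
  q1 = d.(d.0\{b,d} + 0) has moves -d-> q2
  q2 = d.0\{b,d} + 0 has moves -d-> q3
  q3 = 0\{b,d} has moves ∅
Partition-refinement fixed point:
  B0 = {p0, q0}
  B1 = {p1, q1}
  B2 = {p2, q2}
  B3 = {p3, q3}
p0 ∈ B0, q0 ∈ B0 → same block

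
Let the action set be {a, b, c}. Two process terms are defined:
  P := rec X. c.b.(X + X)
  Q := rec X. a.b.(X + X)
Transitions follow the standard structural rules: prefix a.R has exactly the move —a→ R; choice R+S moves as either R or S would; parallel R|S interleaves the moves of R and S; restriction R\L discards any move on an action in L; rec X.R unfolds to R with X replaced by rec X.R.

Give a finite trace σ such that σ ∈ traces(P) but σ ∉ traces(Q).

Reachable graph of P (3 states):
  s0 = rec X. c.b.(X + X) → =c=> s1
  s1 = b.((rec X. c.b.(X + X)) + (rec X. c.b.(X + X))) → =b=> s2
  s2 = (rec X. c.b.(X + X)) + (rec X. c.b.(X + X)) → =c=> s1
Reachable graph of Q (3 states):
  t0 = rec X. a.b.(X + X) → =a=> t1
  t1 = b.((rec X. a.b.(X + X)) + (rec X. a.b.(X + X))) → =b=> t2
  t2 = (rec X. a.b.(X + X)) + (rec X. a.b.(X + X)) → =a=> t1
Executing c from P (initial set {s0}):
  after c @ step 1: {s1}
  ✓ P
Executing c from Q (initial set {t0}):
  after c @ step 1: ∅ (Q stuck)

c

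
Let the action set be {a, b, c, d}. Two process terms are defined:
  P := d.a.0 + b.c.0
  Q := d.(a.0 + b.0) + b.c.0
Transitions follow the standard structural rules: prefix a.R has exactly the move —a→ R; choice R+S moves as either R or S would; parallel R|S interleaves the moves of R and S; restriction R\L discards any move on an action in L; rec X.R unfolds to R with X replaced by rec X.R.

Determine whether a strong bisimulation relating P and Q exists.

P ≁ Q

Reachable graph of P (4 states):
  m0 = d.a.0 + b.c.0 → —b→ m1, —d→ m2
  m1 = c.0 → —c→ m3
  m2 = a.0 → —a→ m3
  m3 = 0 → deadlocked
Reachable graph of Q (4 states):
  n0 = d.(a.0 + b.0) + b.c.0 → —b→ n1, —d→ n2
  n1 = c.0 → —c→ n3
  n2 = a.0 + b.0 → —a→ n3, —b→ n3
  n3 = 0 → deadlocked
Coarsest stable partition (strong bisimilarity classes):
  B0 = {m0}
  B1 = {m2}
  B2 = {m3, n3}
  B3 = {m1, n1}
  B4 = {n0}
  B5 = {n2}
m0 ∈ B0, n0 ∈ B4 → different blocks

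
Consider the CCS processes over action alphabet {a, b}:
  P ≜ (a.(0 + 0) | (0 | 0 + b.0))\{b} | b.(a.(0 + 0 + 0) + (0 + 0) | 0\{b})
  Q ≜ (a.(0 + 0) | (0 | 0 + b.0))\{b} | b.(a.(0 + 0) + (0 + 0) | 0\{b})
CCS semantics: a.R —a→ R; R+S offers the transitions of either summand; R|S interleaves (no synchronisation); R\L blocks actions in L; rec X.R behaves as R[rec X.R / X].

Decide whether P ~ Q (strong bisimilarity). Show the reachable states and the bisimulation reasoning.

YES

LTS(P): 6 reachable states
  u0 = (a.(0 + 0) | (0 | 0 + b.0))\{b} | b.(a.(0 + 0 + 0) + (0 + 0) | 0\{b}) ⊢ =a=> u1, =b=> u2
  u1 = ((0 + 0) | (0 | 0 + b.0))\{b} | b.(a.(0 + 0 + 0) + (0 + 0) | 0\{b}) ⊢ =b=> u3
  u2 = (a.(0 + 0) | (0 | 0 + b.0))\{b} | (a.(0 + 0 + 0) + (0 + 0) | 0\{b}) ⊢ =a=> u3, =a=> u4
  u3 = ((0 + 0) | (0 | 0 + b.0))\{b} | (a.(0 + 0 + 0) + (0 + 0) | 0\{b}) ⊢ =a=> u5
  u4 = (a.(0 + 0) | (0 | 0 + b.0))\{b} | (0 + 0 + 0) ⊢ =a=> u5
  u5 = ((0 + 0) | (0 | 0 + b.0))\{b} | (0 + 0 + 0) ⊢ ·
LTS(Q): 6 reachable states
  v0 = (a.(0 + 0) | (0 | 0 + b.0))\{b} | b.(a.(0 + 0) + (0 + 0) | 0\{b}) ⊢ =a=> v1, =b=> v2
  v1 = ((0 + 0) | (0 | 0 + b.0))\{b} | b.(a.(0 + 0) + (0 + 0) | 0\{b}) ⊢ =b=> v3
  v2 = (a.(0 + 0) | (0 | 0 + b.0))\{b} | (a.(0 + 0) + (0 + 0) | 0\{b}) ⊢ =a=> v3, =a=> v4
  v3 = ((0 + 0) | (0 | 0 + b.0))\{b} | (a.(0 + 0) + (0 + 0) | 0\{b}) ⊢ =a=> v5
  v4 = (a.(0 + 0) | (0 | 0 + b.0))\{b} | (0 + 0) ⊢ =a=> v5
  v5 = ((0 + 0) | (0 | 0 + b.0))\{b} | (0 + 0) ⊢ ·
Partition-refinement fixed point:
  B0 = {u0, v0}
  B1 = {u1, v1}
  B2 = {u3, u4, v3, v4}
  B3 = {u5, v5}
  B4 = {u2, v2}
u0 ∈ B0, v0 ∈ B0 → same block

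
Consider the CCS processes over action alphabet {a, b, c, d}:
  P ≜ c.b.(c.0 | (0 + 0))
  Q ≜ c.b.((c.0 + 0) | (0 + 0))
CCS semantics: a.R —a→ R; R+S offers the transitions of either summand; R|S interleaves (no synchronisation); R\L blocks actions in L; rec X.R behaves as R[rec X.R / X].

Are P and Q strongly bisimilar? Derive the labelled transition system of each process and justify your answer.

Reachable graph of P (4 states):
  s0 = c.b.(c.0 | (0 + 0)) | --c--▸ s1
  s1 = b.(c.0 | (0 + 0)) | --b--▸ s2
  s2 = c.0 | (0 + 0) | --c--▸ s3
  s3 = 0 | (0 + 0) | ∅
Reachable graph of Q (4 states):
  t0 = c.b.((c.0 + 0) | (0 + 0)) | --c--▸ t1
  t1 = b.((c.0 + 0) | (0 + 0)) | --b--▸ t2
  t2 = (c.0 + 0) | (0 + 0) | --c--▸ t3
  t3 = 0 | (0 + 0) | ∅
Bisimilarity quotient blocks:
  B0 = {s0, t0}
  B1 = {s1, t1}
  B2 = {s2, t2}
  B3 = {s3, t3}
s0 ∈ B0, t0 ∈ B0 → same block

P ~ Q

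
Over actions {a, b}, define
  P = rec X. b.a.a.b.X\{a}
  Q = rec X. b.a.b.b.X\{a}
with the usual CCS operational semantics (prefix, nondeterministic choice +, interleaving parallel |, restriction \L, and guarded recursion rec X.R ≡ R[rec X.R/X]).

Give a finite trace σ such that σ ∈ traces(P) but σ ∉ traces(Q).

P's transition system — 6 states:
  p0 = rec X. b.a.a.b.X\{a} has moves -b-> p1
  p1 = a.a.b.(rec X. b.a.a.b.X\{a})\{a} has moves -a-> p2
  p2 = a.b.(rec X. b.a.a.b.X\{a})\{a} has moves -a-> p3
  p3 = b.(rec X. b.a.a.b.X\{a})\{a} has moves -b-> p4
  p4 = (rec X. b.a.a.b.X\{a})\{a} has moves -b-> p5
  p5 = (a.a.b.(rec X. b.a.a.b.X\{a})\{a})\{a} has moves deadlocked
Q's transition system — 6 states:
  q0 = rec X. b.a.b.b.X\{a} has moves -b-> q1
  q1 = a.b.b.(rec X. b.a.b.b.X\{a})\{a} has moves -a-> q2
  q2 = b.b.(rec X. b.a.b.b.X\{a})\{a} has moves -b-> q3
  q3 = b.(rec X. b.a.b.b.X\{a})\{a} has moves -b-> q4
  q4 = (rec X. b.a.b.b.X\{a})\{a} has moves -b-> q5
  q5 = (a.b.b.(rec X. b.a.b.b.X\{a})\{a})\{a} has moves deadlocked
Run σ = ⟨baa⟩ on P: start {p0}
  after b @ step 1: {p1}
  after a @ step 2: {p2}
  after a @ step 3: {p3}
  P completes σ.
Run σ = ⟨baa⟩ on Q: start {q0}
  after b @ step 1: {q1}
  after a @ step 2: {q2}
  after a @ step 3: ∅ (Q stuck)

baa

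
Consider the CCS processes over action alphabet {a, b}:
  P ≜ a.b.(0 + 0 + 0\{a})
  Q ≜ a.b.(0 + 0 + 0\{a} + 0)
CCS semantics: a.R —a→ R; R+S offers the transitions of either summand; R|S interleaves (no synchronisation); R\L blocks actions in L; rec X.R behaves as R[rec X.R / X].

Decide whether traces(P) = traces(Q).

Reachable graph of P (3 states):
  s0 = a.b.(0 + 0 + 0\{a}) :: --a--▸ s1
  s1 = b.(0 + 0 + 0\{a}) :: --b--▸ s2
  s2 = 0 + 0 + 0\{a} :: deadlocked
Reachable graph of Q (3 states):
  t0 = a.b.(0 + 0 + 0\{a} + 0) :: --a--▸ t1
  t1 = b.(0 + 0 + 0\{a} + 0) :: --b--▸ t2
  t2 = 0 + 0 + 0\{a} + 0 :: deadlocked
Coarsest stable partition (strong bisimilarity classes):
  B0 = {s0, t0}
  B1 = {s1, t1}
  B2 = {s2, t2}
s0 ∈ B0, t0 ∈ B0 → same block
Bisimilar ⇒ trace-equivalent.

traces(P) = traces(Q)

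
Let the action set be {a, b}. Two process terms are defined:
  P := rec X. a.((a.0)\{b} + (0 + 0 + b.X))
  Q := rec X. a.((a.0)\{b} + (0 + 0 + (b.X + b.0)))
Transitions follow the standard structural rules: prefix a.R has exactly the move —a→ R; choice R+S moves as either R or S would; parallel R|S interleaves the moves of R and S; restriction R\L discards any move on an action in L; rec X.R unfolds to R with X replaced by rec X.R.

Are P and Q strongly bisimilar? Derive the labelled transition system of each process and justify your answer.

NO

Reachable graph of P (3 states):
  p0 = rec X. a.((a.0)\{b} + (0 + 0 + b.X)) → =a=> p1
  p1 = (a.0)\{b} + (0 + 0 + b.(rec X. a.((a.0)\{b} + (0 + 0 + b.X)))) → =a=> p2, =b=> p0
  p2 = 0\{b} → (no moves)
Reachable graph of Q (4 states):
  q0 = rec X. a.((a.0)\{b} + (0 + 0 + (b.X + b.0))) → =a=> q1
  q1 = (a.0)\{b} + (0 + 0 + (b.(rec X. a.((a.0)\{b} + (0 + 0 + (b.X + b.0)))) + b.0)) → =a=> q2, =b=> q0, =b=> q3
  q2 = 0\{b} → (no moves)
  q3 = 0 → (no moves)
Coarsest stable partition (strong bisimilarity classes):
  B0 = {p0}
  B1 = {p1}
  B2 = {p2, q2, q3}
  B3 = {q0}
  B4 = {q1}
p0 ∈ B0, q0 ∈ B3 → different blocks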